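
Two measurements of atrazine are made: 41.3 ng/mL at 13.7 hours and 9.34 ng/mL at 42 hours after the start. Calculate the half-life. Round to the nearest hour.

Over Δt = 42 − 13.7 = 28.3 hours, the level fell by a factor of 41.3/9.34 ≈ 4.4218.
n = log₂(4.4218) ≈ 2.1446 half-lives, so t½ = 28.3/2.1446 ≈ 13.196 hours.

13 hours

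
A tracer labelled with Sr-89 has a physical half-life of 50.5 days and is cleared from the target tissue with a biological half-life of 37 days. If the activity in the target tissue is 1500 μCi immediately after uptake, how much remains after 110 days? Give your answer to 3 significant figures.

1/t_eff = 1/t_phys + 1/t_biol = 1/50.5 + 1/37 = 0.046829 per day.
t_eff = 50.5 × 37 / (50.5 + 37) ≈ 21.354 days.
Remaining = 1500 × (1/2)^(110/21.354) = 1500 × (1/2)^5.1512 ≈ 42.211 μCi.

42.2 μCi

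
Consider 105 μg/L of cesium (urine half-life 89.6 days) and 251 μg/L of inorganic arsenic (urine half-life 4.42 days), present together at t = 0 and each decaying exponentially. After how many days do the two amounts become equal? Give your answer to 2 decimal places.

Set 105·(1/2)^(t/89.6) = 251·(1/2)^(t/4.42).
Taking log₂: log₂(105/251) = t·(1/89.6 − 1/4.42).
log₂(0.41833) = -1.2573; 1/89.6 − 1/4.42 = -0.21508.
t = -1.2573 / -0.21508 ≈ 5.8456 days.

5.85 days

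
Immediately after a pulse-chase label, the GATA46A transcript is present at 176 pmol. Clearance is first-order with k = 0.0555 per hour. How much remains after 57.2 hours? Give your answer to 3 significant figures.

7.36 pmol

t½ = ln 2 / k = 0.69315 / 0.0555 ≈ 12.489 hours.
Number of half-lives: n = 57.2/12.489 ≈ 4.58.
Remaining = 176 × (1/2)^4.58 = 176 × 0.041811 ≈ 7.3587 pmol.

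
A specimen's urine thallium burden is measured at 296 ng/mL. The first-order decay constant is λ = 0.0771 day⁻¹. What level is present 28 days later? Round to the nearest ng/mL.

t½ = ln 2 / λ = 0.69315 / 0.0771 ≈ 8.9902 days.
Number of half-lives: n = 28/8.9902 ≈ 3.1145.
Remaining = 296 × (1/2)^3.1145 = 296 × 0.11546 ≈ 34.177 ng/mL.

34 ng/mL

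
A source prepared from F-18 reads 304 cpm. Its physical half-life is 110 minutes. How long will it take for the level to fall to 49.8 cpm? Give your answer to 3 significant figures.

287 minutes

Fraction remaining = 49.8/304 ≈ 0.16382.
n = log₂(304/49.8) = ln(6.1044)/ln 2 ≈ 2.6099 half-lives.
t = n × t½ = 2.6099 × 110 ≈ 287.08 minutes.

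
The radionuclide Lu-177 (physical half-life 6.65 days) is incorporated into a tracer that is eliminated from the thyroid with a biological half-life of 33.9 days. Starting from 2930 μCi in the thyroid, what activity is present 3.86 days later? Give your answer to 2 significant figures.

1800 μCi

1/t_eff = 1/t_phys + 1/t_biol = 1/6.65 + 1/33.9 = 0.17987 per day.
t_eff = 6.65 × 33.9 / (6.65 + 33.9) ≈ 5.5594 days.
Remaining = 2930 × (1/2)^(3.86/5.5594) = 2930 × (1/2)^0.69432 ≈ 1810.7 μCi.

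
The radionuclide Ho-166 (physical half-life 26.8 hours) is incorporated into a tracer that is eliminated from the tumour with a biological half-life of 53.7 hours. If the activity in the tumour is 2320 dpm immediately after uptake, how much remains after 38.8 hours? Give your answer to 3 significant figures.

1/t_eff = 1/t_phys + 1/t_biol = 1/26.8 + 1/53.7 = 0.055935 per hour.
t_eff = 26.8 × 53.7 / (26.8 + 53.7) ≈ 17.878 hours.
Remaining = 2320 × (1/2)^(38.8/17.878) = 2320 × (1/2)^2.1703 ≈ 515.42 dpm.

515 dpm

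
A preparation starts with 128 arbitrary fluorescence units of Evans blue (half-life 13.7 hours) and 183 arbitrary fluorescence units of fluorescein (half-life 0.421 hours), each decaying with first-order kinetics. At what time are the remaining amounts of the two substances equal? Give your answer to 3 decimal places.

0.224 hours

Set 128·(1/2)^(t/13.7) = 183·(1/2)^(t/0.421).
Taking log₂: log₂(128/183) = t·(1/13.7 − 1/0.421).
log₂(0.69945) = -0.5157; 1/13.7 − 1/0.421 = -2.3023.
t = -0.5157 / -2.3023 ≈ 0.22399 hours.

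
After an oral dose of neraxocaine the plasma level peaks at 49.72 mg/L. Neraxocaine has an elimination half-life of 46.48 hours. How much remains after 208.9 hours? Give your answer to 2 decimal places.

Number of half-lives: n = 208.9/46.48 ≈ 4.4944.
Remaining = 49.72 × (1/2)^4.4944 = 49.72 × 0.044366 ≈ 2.2059 mg/L.

2.21 mg/L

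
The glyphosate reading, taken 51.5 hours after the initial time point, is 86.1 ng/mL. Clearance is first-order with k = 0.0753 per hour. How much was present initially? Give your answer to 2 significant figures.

4200 ng/mL

t½ = ln 2 / k = 0.69315 / 0.0753 ≈ 9.2051 hours.
Number of half-lives elapsed: n = 51.5/9.2051 ≈ 5.5947.
A₀ = A × 2^n = 86.1 × 2^5.5947 = 86.1 × 48.325 ≈ 4160.8 ng/mL.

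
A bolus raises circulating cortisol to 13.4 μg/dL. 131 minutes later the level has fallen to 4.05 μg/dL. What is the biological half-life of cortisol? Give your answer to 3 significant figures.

A/A₀ = 4.05/13.4 ≈ 0.30224.
n = log₂(3.3086) ≈ 1.7262 half-lives elapsed in 131 minutes.
t½ = 131/1.7262 ≈ 75.888 minutes.

75.9 minutes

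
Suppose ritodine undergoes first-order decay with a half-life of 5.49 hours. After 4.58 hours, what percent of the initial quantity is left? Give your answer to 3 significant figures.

56.1%

n = 4.58/5.49 ≈ 0.83424 half-lives.
Fraction remaining = (1/2)^0.83424 ≈ 0.56088, i.e. 56.088%.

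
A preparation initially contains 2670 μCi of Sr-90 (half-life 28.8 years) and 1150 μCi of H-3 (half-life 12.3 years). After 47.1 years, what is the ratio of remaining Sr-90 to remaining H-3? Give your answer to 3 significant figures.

Sr-90: 2670 × (1/2)^(47.1/28.8) = 2670 × (1/2)^1.6354 ≈ 859.41 μCi.
H-3: 1150 × (1/2)^(47.1/12.3) = 1150 × (1/2)^3.8293 ≈ 80.905 μCi.
Ratio ≈ 859.41 / 80.905 ≈ 10.623.

10.6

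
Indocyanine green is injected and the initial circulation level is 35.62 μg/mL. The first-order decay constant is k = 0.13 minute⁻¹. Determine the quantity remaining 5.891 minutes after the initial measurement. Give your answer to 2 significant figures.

17 μg/mL

t½ = ln 2 / k = 0.69315 / 0.13 ≈ 5.3319 minutes.
Number of half-lives: n = 5.891/5.3319 ≈ 1.1049.
Remaining = 35.62 × (1/2)^1.1049 = 35.62 × 0.46495 ≈ 16.561 μg/mL.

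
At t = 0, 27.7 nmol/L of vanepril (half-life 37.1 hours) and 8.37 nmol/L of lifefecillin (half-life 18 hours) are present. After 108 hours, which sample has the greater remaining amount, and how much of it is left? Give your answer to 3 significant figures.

vanepril, 3.68 nmol/L

vanepril: 27.7 × (1/2)^2.9111 ≈ 3.6827 nmol/L.
lifefecillin: 8.37 × (1/2)^6 ≈ 0.13078 nmol/L.
Vanepril has more remaining, at ≈ 3.6827 nmol/L.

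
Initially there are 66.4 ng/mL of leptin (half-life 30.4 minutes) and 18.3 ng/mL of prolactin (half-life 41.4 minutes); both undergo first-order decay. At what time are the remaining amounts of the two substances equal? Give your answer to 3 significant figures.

Set 66.4·(1/2)^(t/30.4) = 18.3·(1/2)^(t/41.4).
Taking log₂: log₂(66.4/18.3) = t·(1/30.4 − 1/41.4).
log₂(3.6284) = 1.8593; 1/30.4 − 1/41.4 = 0.0087401.
t = 1.8593 / 0.0087401 ≈ 212.74 minutes.

213 minutes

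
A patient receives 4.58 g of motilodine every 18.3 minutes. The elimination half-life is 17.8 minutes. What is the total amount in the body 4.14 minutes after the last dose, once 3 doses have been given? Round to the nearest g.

The 3 doses were given 40.74, 22.44, 4.14 minutes ago.
Total = 4.58·(1/2)^(40.74/17.8) + 4.58·(1/2)^(22.44/17.8) + 4.58·(1/2)^(4.14/17.8)
      = 0.9373 + 1.9115 + 3.8981 ≈ 6.7468 g.

7 g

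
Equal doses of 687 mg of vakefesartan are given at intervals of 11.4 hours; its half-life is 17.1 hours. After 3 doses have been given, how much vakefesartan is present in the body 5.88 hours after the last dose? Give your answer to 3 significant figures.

The 3 doses were given 28.68, 17.28, 5.88 hours ago.
Total = 687·(1/2)^(28.68/17.1) + 687·(1/2)^(17.28/17.1) + 687·(1/2)^(5.88/17.1)
      = 214.82 + 341 + 541.31 ≈ 1097.1 mg.

1100 mg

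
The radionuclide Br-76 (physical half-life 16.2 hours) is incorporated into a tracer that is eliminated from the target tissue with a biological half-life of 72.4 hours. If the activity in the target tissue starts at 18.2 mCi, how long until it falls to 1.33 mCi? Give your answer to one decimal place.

50.0 hours

1/t_eff = 1/t_phys + 1/t_biol = 1/16.2 + 1/72.4 = 0.075541 per hour.
t_eff = 16.2 × 72.4 / (16.2 + 72.4) ≈ 13.238 hours.
n = log₂(18.2/1.33) ≈ 3.7744; t = 3.7744 × 13.238 ≈ 49.966 hours.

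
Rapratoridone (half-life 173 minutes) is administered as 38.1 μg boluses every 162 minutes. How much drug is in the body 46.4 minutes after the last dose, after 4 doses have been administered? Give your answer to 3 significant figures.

61.3 μg

The 4 doses were given 532.4, 370.4, 208.4, 46.4 minutes ago.
Total = 38.1·(1/2)^(532.4/173) + 38.1·(1/2)^(370.4/173) + 38.1·(1/2)^(208.4/173) + 38.1·(1/2)^(46.4/173)
      = 4.5135 + 8.6379 + 16.531 + 31.636 ≈ 61.319 μg.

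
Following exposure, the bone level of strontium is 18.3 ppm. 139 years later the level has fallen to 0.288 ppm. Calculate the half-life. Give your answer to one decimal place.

23.2 years

A/A₀ = 0.288/18.3 ≈ 0.015738.
n = log₂(63.542) ≈ 5.9896 half-lives elapsed in 139 years.
t½ = 139/5.9896 ≈ 23.207 years.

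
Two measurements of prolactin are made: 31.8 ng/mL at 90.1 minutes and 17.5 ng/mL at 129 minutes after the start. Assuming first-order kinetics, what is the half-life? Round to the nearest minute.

45 minutes

Over Δt = 129 − 90.1 = 38.9 minutes, the level fell by a factor of 31.8/17.5 ≈ 1.8171.
n = log₂(1.8171) ≈ 0.86167 half-lives, so t½ = 38.9/0.86167 ≈ 45.145 minutes.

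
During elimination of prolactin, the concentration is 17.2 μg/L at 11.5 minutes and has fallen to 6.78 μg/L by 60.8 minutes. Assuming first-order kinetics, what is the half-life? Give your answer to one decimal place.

36.7 minutes

Over Δt = 60.8 − 11.5 = 49.3 minutes, the level fell by a factor of 17.2/6.78 ≈ 2.5369.
n = log₂(2.5369) ≈ 1.3431 half-lives, so t½ = 49.3/1.3431 ≈ 36.707 minutes.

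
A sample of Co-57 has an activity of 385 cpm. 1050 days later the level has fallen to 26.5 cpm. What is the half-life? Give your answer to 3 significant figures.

272 days

A/A₀ = 26.5/385 ≈ 0.068831.
n = log₂(14.528) ≈ 3.8608 half-lives elapsed in 1050 days.
t½ = 1050/3.8608 ≈ 271.96 days.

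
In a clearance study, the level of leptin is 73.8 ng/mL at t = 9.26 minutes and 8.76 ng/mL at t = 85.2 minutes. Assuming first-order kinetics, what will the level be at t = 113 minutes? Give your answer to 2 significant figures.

4.0 ng/mL

Over Δt = 85.2 − 9.26 = 75.94 minutes, the level fell by a factor of 73.8/8.76 ≈ 8.4247.
n = log₂(8.4247) ≈ 3.0746 half-lives, so t½ = 75.94/3.0746 ≈ 24.699 minutes.
From t = 85.2 to t = 113: 8.76 × (1/2)^((113−85.2)/24.699) ≈ 4.0149 ng/mL.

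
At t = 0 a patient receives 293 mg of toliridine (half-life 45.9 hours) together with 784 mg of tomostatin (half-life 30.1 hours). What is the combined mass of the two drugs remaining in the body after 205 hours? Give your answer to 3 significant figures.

toliridine: 293 × (1/2)^(205/45.9) = 293 × (1/2)^4.4662 ≈ 13.256 mg.
tomostatin: 784 × (1/2)^(205/30.1) = 784 × (1/2)^6.8106 ≈ 6.9841 mg.
Total = 13.256 + 6.9841 ≈ 20.24 mg.

20.2 mg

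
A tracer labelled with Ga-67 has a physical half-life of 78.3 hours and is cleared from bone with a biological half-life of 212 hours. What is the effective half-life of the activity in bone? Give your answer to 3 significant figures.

57.2 hours

1/t_eff = 1/t_phys + 1/t_biol = 1/78.3 + 1/212 = 0.017488 per hour.
t_eff = 78.3 × 212 / (78.3 + 212) ≈ 57.181 hours.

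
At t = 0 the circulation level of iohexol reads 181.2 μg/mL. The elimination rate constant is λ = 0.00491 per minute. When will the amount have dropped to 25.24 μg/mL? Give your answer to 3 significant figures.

t½ = ln 2 / λ = 0.69315 / 0.00491 ≈ 141.17 minutes.
Fraction remaining = 25.24/181.2 ≈ 0.13929.
n = log₂(181.2/25.24) = ln(7.1791)/ln 2 ≈ 2.8438 half-lives.
t = n × t½ = 2.8438 × 141.17 ≈ 401.46 minutes.

401 minutes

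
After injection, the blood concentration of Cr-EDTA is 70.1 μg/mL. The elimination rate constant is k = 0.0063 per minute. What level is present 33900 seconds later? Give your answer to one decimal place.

2.0 μg/mL

t½ = ln 2 / k = 0.69315 / 0.0063 ≈ 110.02 minutes.
Convert the elapsed time: 33900 seconds = 565 minutes.
Number of half-lives: n = 565/110.02 ≈ 5.1353.
Remaining = 70.1 × (1/2)^5.1353 = 70.1 × 0.028453 ≈ 1.9946 μg/mL.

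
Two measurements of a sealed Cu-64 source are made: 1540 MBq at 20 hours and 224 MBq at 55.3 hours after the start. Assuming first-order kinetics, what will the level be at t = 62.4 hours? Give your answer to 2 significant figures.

Over Δt = 55.3 − 20 = 35.3 hours, the level fell by a factor of 1540/224 ≈ 6.875.
n = log₂(6.875) ≈ 2.7814 half-lives, so t½ = 35.3/2.7814 ≈ 12.692 hours.
From t = 55.3 to t = 62.4: 224 × (1/2)^((62.4−55.3)/12.692) ≈ 152 MBq.

150 MBq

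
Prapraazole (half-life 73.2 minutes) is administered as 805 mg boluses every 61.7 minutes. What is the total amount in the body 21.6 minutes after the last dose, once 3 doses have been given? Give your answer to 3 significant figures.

The 3 doses were given 145, 83.3, 21.6 minutes ago.
Total = 805·(1/2)^(145/73.2) + 805·(1/2)^(83.3/73.2) + 805·(1/2)^(21.6/73.2)
      = 203.94 + 365.79 + 656.1 ≈ 1225.8 mg.

1230 mg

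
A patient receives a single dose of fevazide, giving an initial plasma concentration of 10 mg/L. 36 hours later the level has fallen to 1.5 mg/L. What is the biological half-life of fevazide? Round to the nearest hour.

13 hours

A/A₀ = 1.5/10 ≈ 0.15.
n = log₂(6.6667) ≈ 2.737 half-lives elapsed in 36 hours.
t½ = 36/2.737 ≈ 13.153 hours.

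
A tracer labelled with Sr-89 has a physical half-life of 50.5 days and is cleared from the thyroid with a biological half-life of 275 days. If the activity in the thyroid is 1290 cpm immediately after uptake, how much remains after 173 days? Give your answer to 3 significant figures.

1/t_eff = 1/t_phys + 1/t_biol = 1/50.5 + 1/275 = 0.023438 per day.
t_eff = 50.5 × 275 / (50.5 + 275) ≈ 42.665 days.
Remaining = 1290 × (1/2)^(173/42.665) = 1290 × (1/2)^4.0548 ≈ 77.618 cpm.

77.6 cpm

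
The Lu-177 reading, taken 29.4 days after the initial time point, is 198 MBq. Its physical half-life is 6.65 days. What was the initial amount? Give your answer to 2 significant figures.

Number of half-lives elapsed: n = 29.4/6.65 ≈ 4.4211.
A₀ = A × 2^n = 198 × 2^4.4211 = 198 × 21.422 ≈ 4241.6 MBq.

4200 MBq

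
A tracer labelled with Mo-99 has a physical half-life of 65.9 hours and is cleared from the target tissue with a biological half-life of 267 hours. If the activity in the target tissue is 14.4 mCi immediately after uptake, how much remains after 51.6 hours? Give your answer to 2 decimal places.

1/t_eff = 1/t_phys + 1/t_biol = 1/65.9 + 1/267 = 0.01892 per hour.
t_eff = 65.9 × 267 / (65.9 + 267) ≈ 52.855 hours.
Remaining = 14.4 × (1/2)^(51.6/52.855) = 14.4 × (1/2)^0.97626 ≈ 7.3194 mCi.

7.32 mCi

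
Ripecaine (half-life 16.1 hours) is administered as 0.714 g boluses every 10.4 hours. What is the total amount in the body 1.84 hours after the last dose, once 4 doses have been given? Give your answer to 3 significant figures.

The 4 doses were given 33.04, 22.64, 12.24, 1.84 hours ago.
Total = 0.714·(1/2)^(33.04/16.1) + 0.714·(1/2)^(22.64/16.1) + 0.714·(1/2)^(12.24/16.1) + 0.714·(1/2)^(1.84/16.1)
      = 0.17216 + 0.26939 + 0.42154 + 0.65962 ≈ 1.5227 g.

1.52 g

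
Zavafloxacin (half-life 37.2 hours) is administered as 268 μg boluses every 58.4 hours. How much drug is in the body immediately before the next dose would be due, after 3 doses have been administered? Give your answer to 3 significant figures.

131 μg

The 3 doses were given 175.2, 116.8, 58.4 hours ago.
Total = 268·(1/2)^(175.2/37.2) + 268·(1/2)^(116.8/37.2) + 268·(1/2)^(58.4/37.2)
      = 10.242 + 30.406 + 90.271 ≈ 130.92 μg.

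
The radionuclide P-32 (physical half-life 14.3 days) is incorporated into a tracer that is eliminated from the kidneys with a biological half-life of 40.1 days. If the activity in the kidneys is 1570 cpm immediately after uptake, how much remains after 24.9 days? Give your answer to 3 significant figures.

1/t_eff = 1/t_phys + 1/t_biol = 1/14.3 + 1/40.1 = 0.094868 per day.
t_eff = 14.3 × 40.1 / (14.3 + 40.1) ≈ 10.541 days.
Remaining = 1570 × (1/2)^(24.9/10.541) = 1570 × (1/2)^2.3622 ≈ 305.35 cpm.

305 cpm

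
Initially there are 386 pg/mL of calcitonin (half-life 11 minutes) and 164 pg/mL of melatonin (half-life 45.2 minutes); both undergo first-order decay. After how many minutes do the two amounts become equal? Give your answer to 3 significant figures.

Set 386·(1/2)^(t/11) = 164·(1/2)^(t/45.2).
Taking log₂: log₂(386/164) = t·(1/11 − 1/45.2).
log₂(2.3537) = 1.2349; 1/11 − 1/45.2 = 0.068785.
t = 1.2349 / 0.068785 ≈ 17.953 minutes.

18.0 minutes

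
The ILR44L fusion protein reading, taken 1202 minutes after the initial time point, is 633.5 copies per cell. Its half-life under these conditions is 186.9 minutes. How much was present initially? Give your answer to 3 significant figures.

Number of half-lives elapsed: n = 1202/186.9 ≈ 6.4312.
A₀ = A × 2^n = 633.5 × 2^6.4312 = 633.5 × 86.297 ≈ 54669 copies per cell.

54700 copies per cell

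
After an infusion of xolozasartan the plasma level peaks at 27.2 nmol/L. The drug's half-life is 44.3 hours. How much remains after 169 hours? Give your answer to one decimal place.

Number of half-lives: n = 169/44.3 ≈ 3.8149.
Remaining = 27.2 × (1/2)^3.8149 = 27.2 × 0.071056 ≈ 1.9327 nmol/L.

1.9 nmol/L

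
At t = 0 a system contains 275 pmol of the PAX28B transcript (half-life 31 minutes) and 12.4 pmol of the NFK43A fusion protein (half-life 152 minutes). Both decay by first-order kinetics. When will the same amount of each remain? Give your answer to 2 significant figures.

170 minutes

Set 275·(1/2)^(t/31) = 12.4·(1/2)^(t/152).
Taking log₂: log₂(275/12.4) = t·(1/31 − 1/152).
log₂(22.177) = 4.471; 1/31 − 1/152 = 0.025679.
t = 4.471 / 0.025679 ≈ 174.11 minutes.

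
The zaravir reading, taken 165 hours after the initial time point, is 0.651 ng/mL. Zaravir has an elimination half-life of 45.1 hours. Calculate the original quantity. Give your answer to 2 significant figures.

Number of half-lives elapsed: n = 165/45.1 ≈ 3.6585.
A₀ = A × 2^n = 0.651 × 2^3.6585 = 0.651 × 12.628 ≈ 8.2207 ng/mL.

8.2 ng/mL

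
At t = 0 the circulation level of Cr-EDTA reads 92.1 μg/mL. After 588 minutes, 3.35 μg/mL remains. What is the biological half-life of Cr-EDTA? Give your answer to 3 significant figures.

123 minutes

A/A₀ = 3.35/92.1 ≈ 0.036374.
n = log₂(27.493) ≈ 4.781 half-lives elapsed in 588 minutes.
t½ = 588/4.781 ≈ 122.99 minutes.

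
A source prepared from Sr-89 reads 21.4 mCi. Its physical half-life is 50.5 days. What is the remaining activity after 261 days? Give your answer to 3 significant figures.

Number of half-lives: n = 261/50.5 ≈ 5.1683.
Remaining = 21.4 × (1/2)^5.1683 = 21.4 × 0.027809 ≈ 0.59511 mCi.

0.595 mCi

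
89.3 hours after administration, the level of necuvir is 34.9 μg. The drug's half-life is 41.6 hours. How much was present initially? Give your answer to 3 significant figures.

155 μg

Number of half-lives elapsed: n = 89.3/41.6 ≈ 2.1466.
A₀ = A × 2^n = 34.9 × 2^2.1466 = 34.9 × 4.4279 ≈ 154.53 μg.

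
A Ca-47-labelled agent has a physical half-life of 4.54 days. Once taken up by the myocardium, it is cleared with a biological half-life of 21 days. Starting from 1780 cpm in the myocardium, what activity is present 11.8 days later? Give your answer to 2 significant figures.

1/t_eff = 1/t_phys + 1/t_biol = 1/4.54 + 1/21 = 0.26788 per day.
t_eff = 4.54 × 21 / (4.54 + 21) ≈ 3.733 days.
Remaining = 1780 × (1/2)^(11.8/3.733) = 1780 × (1/2)^3.161 ≈ 199 cpm.

200 cpm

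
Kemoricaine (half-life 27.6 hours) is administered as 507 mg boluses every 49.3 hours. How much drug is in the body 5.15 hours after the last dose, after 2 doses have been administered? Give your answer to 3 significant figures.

The 2 doses were given 54.45, 5.15 hours ago.
Total = 507·(1/2)^(54.45/27.6) + 507·(1/2)^(5.15/27.6)
      = 129.16 + 445.49 ≈ 574.65 mg.

575 mg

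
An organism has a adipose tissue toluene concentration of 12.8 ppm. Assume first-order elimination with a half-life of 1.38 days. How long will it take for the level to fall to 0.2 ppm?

0.2/12.8 = 1/64, so 6 half-lives have elapsed.
t = 6 × 1.38 = 8.28 days.

8.28 days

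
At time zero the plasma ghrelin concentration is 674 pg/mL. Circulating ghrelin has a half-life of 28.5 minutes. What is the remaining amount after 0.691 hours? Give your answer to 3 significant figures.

246 pg/mL

Convert the elapsed time: 0.691 hours = 41.46 minutes.
Number of half-lives: n = 41.46/28.5 ≈ 1.4547.
Remaining = 674 × (1/2)^1.4547 = 674 × 0.36482 ≈ 245.89 pg/mL.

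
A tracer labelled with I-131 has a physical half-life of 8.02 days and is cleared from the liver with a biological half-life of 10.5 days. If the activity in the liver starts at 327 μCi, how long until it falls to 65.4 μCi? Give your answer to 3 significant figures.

1/t_eff = 1/t_phys + 1/t_biol = 1/8.02 + 1/10.5 = 0.21993 per day.
t_eff = 8.02 × 10.5 / (8.02 + 10.5) ≈ 4.547 days.
n = log₂(327/65.4) ≈ 2.3219; t = 2.3219 × 4.547 ≈ 10.558 days.

10.6 days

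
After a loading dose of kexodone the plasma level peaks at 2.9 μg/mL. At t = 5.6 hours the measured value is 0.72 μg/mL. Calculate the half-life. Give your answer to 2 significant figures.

A/A₀ = 0.72/2.9 ≈ 0.24828.
n = log₂(4.0278) ≈ 2.01 half-lives elapsed in 5.6 hours.
t½ = 5.6/2.01 ≈ 2.7861 hours.

2.8 hours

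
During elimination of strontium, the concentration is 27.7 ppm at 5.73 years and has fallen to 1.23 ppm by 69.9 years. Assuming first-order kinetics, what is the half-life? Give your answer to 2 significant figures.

14 years

Over Δt = 69.9 − 5.73 = 64.17 years, the level fell by a factor of 27.7/1.23 ≈ 22.52.
n = log₂(22.52) ≈ 4.4932 half-lives, so t½ = 64.17/4.4932 ≈ 14.282 years.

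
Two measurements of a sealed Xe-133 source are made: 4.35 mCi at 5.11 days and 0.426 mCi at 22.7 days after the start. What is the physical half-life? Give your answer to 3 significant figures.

Over Δt = 22.7 − 5.11 = 17.59 days, the level fell by a factor of 4.35/0.426 ≈ 10.211.
n = log₂(10.211) ≈ 3.3521 half-lives, so t½ = 17.59/3.3521 ≈ 5.2475 days.

5.25 days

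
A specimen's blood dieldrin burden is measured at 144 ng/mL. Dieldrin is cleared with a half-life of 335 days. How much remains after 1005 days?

Elapsed time is 3 half-lives (1005/335).
Each half-life halves the amount: 144 × (1/2)^3 = 144/8 = 18 ng/mL.

18 ng/mL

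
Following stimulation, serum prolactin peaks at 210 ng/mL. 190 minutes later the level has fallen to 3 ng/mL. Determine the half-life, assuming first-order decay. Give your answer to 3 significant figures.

A/A₀ = 3/210 ≈ 0.014286.
n = log₂(70) ≈ 6.1293 half-lives elapsed in 190 minutes.
t½ = 190/6.1293 ≈ 30.999 minutes.

31.0 minutes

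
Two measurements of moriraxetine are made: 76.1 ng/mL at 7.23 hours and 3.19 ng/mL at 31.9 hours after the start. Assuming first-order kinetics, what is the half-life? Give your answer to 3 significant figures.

Over Δt = 31.9 − 7.23 = 24.67 hours, the level fell by a factor of 76.1/3.19 ≈ 23.856.
n = log₂(23.856) ≈ 4.5763 half-lives, so t½ = 24.67/4.5763 ≈ 5.3909 hours.

5.39 hours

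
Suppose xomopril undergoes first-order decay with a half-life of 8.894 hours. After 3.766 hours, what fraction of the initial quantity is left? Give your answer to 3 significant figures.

0.746

n = 3.766/8.894 ≈ 0.42343 half-lives.
Fraction remaining = (1/2)^0.42343 ≈ 0.74565.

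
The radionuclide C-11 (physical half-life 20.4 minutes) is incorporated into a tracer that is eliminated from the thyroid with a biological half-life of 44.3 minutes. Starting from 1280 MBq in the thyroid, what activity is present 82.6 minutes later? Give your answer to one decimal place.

21.2 MBq

1/t_eff = 1/t_phys + 1/t_biol = 1/20.4 + 1/44.3 = 0.071593 per minute.
t_eff = 20.4 × 44.3 / (20.4 + 44.3) ≈ 13.968 minutes.
Remaining = 1280 × (1/2)^(82.6/13.968) = 1280 × (1/2)^5.9136 ≈ 21.235 MBq.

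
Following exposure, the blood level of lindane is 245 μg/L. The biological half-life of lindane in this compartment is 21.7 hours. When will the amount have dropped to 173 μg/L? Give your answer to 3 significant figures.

Fraction remaining = 173/245 ≈ 0.70612.
n = log₂(245/173) = ln(1.4162)/ln 2 ≈ 0.50201 half-lives.
t = n × t½ = 0.50201 × 21.7 ≈ 10.894 hours.

10.9 hours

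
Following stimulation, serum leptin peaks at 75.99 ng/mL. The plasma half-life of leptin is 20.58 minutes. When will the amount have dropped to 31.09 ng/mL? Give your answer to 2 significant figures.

Fraction remaining = 31.09/75.99 ≈ 0.40913.
n = log₂(75.99/31.09) = ln(2.4442)/ln 2 ≈ 1.2894 half-lives.
t = n × t½ = 1.2894 × 20.58 ≈ 26.535 minutes.

27 minutes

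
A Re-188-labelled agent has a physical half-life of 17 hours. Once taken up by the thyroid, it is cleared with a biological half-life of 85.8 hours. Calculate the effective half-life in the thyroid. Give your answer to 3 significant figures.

1/t_eff = 1/t_phys + 1/t_biol = 1/17 + 1/85.8 = 0.070479 per hour.
t_eff = 17 × 85.8 / (17 + 85.8) ≈ 14.189 hours.

14.2 hours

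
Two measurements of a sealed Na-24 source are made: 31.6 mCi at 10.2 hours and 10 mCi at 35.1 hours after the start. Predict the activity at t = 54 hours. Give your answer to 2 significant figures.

Over Δt = 35.1 − 10.2 = 24.9 hours, the level fell by a factor of 31.6/10 ≈ 3.16.
n = log₂(3.16) ≈ 1.6599 half-lives, so t½ = 24.9/1.6599 ≈ 15.001 hours.
From t = 35.1 to t = 54: 10 × (1/2)^((54−35.1)/15.001) ≈ 4.1756 mCi.

4.2 mCi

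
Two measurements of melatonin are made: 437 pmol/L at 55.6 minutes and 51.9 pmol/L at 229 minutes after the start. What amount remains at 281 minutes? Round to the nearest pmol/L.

Over Δt = 229 − 55.6 = 173.4 minutes, the level fell by a factor of 437/51.9 ≈ 8.42.
n = log₂(8.42) ≈ 3.0738 half-lives, so t½ = 173.4/3.0738 ≈ 56.412 minutes.
From t = 229 to t = 281: 51.9 × (1/2)^((281−229)/56.412) ≈ 27.396 pmol/L.

27 pmol/L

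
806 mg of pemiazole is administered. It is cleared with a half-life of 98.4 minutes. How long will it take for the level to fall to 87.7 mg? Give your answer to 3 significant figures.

315 minutes

Fraction remaining = 87.7/806 ≈ 0.10881.
n = log₂(806/87.7) = ln(9.1904)/ln 2 ≈ 3.2001 half-lives.
t = n × t½ = 3.2001 × 98.4 ≈ 314.89 minutes.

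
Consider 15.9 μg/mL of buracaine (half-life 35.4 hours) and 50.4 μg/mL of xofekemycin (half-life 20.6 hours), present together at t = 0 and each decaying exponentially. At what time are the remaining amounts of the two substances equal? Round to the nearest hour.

82 hours

Set 15.9·(1/2)^(t/35.4) = 50.4·(1/2)^(t/20.6).
Taking log₂: log₂(15.9/50.4) = t·(1/35.4 − 1/20.6).
log₂(0.31548) = -1.6644; 1/35.4 − 1/20.6 = -0.020295.
t = -1.6644 / -0.020295 ≈ 82.01 hours.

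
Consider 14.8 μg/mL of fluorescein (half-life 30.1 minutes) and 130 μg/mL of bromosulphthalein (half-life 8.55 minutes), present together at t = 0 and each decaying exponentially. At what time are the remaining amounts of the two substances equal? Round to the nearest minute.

Set 14.8·(1/2)^(t/30.1) = 130·(1/2)^(t/8.55).
Taking log₂: log₂(14.8/130) = t·(1/30.1 − 1/8.55).
log₂(0.11385) = -3.1348; 1/30.1 − 1/8.55 = -0.083736.
t = -3.1348 / -0.083736 ≈ 37.437 minutes.

37 minutes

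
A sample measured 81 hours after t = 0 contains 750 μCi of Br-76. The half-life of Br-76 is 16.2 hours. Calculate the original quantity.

24000 μCi

Number of half-lives elapsed: n = 81/16.2 ≈ 5.
A₀ = A × 2^n = 750 × 2^5 = 750 × 32 ≈ 24000 μCi.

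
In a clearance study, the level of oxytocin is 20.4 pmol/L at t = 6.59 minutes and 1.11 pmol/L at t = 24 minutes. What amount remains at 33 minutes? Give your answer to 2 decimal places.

0.25 pmol/L

Over Δt = 24 − 6.59 = 17.41 minutes, the level fell by a factor of 20.4/1.11 ≈ 18.378.
n = log₂(18.378) ≈ 4.1999 half-lives, so t½ = 17.41/4.1999 ≈ 4.1453 minutes.
From t = 24 to t = 33: 1.11 × (1/2)^((33−24)/4.1453) ≈ 0.24646 pmol/L.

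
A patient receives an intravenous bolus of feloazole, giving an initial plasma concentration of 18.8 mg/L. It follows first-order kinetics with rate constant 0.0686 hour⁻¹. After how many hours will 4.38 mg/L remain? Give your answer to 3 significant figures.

t½ = ln 2 / λ = 0.69315 / 0.0686 ≈ 10.104 hours.
Fraction remaining = 4.38/18.8 ≈ 0.23298.
n = log₂(18.8/4.38) = ln(4.2922)/ln 2 ≈ 2.1017 half-lives.
t = n × t½ = 2.1017 × 10.104 ≈ 21.236 hours.

21.2 hours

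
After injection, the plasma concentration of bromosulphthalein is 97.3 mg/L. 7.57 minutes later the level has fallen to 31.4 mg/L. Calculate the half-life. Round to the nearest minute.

A/A₀ = 31.4/97.3 ≈ 0.32271.
n = log₂(3.0987) ≈ 1.6317 half-lives elapsed in 7.57 minutes.
t½ = 7.57/1.6317 ≈ 4.6394 minutes.

5 minutes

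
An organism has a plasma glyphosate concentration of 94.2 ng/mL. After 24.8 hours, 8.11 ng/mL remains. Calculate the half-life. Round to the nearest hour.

A/A₀ = 8.11/94.2 ≈ 0.086093.
n = log₂(11.615) ≈ 3.538 half-lives elapsed in 24.8 hours.
t½ = 24.8/3.538 ≈ 7.0097 hours.

7 hours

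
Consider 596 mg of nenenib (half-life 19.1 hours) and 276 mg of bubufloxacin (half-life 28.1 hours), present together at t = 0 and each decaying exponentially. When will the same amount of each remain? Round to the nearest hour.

Set 596·(1/2)^(t/19.1) = 276·(1/2)^(t/28.1).
Taking log₂: log₂(596/276) = t·(1/19.1 − 1/28.1).
log₂(2.1594) = 1.1106; 1/19.1 − 1/28.1 = 0.016769.
t = 1.1106 / 0.016769 ≈ 66.233 hours.

66 hours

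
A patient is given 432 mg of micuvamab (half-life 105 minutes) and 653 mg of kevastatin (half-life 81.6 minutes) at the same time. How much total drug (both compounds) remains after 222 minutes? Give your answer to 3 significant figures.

micuvamab: 432 × (1/2)^(222/105) = 432 × (1/2)^2.1143 ≈ 99.775 mg.
kevastatin: 653 × (1/2)^(222/81.6) = 653 × (1/2)^2.7206 ≈ 99.068 mg.
Total = 99.775 + 99.068 ≈ 198.84 mg.

199 mg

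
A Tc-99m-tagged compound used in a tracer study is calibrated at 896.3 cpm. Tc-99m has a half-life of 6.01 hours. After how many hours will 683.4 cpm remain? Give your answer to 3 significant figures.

2.35 hours

Fraction remaining = 683.4/896.3 ≈ 0.76247.
n = log₂(896.3/683.4) = ln(1.3115)/ln 2 ≈ 0.39125 half-lives.
t = n × t½ = 0.39125 × 6.01 ≈ 2.3514 hours.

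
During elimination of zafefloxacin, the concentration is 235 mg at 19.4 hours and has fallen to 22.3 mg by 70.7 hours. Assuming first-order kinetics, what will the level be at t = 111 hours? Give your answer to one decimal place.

Over Δt = 70.7 − 19.4 = 51.3 hours, the level fell by a factor of 235/22.3 ≈ 10.538.
n = log₂(10.538) ≈ 3.3975 half-lives, so t½ = 51.3/3.3975 ≈ 15.099 hours.
From t = 70.7 to t = 111: 22.3 × (1/2)^((111−70.7)/15.099) ≈ 3.5063 mg.

3.5 mg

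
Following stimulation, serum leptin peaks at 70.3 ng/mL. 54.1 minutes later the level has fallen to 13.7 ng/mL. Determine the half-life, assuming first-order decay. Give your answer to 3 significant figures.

22.9 minutes

A/A₀ = 13.7/70.3 ≈ 0.19488.
n = log₂(5.1314) ≈ 2.3593 half-lives elapsed in 54.1 minutes.
t½ = 54.1/2.3593 ≈ 22.93 minutes.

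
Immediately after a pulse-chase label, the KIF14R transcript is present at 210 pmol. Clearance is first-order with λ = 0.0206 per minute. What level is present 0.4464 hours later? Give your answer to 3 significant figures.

t½ = ln 2 / λ = 0.69315 / 0.0206 ≈ 33.648 minutes.
Convert the elapsed time: 0.4464 hours = 26.784 minutes.
Number of half-lives: n = 26.784/33.648 ≈ 0.79601.
Remaining = 210 × (1/2)^0.79601 = 210 × 0.57594 ≈ 120.95 pmol.

121 pmol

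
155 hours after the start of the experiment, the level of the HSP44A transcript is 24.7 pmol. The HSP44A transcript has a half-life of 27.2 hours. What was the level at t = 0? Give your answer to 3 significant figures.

1280 pmol

Number of half-lives elapsed: n = 155/27.2 ≈ 5.6985.
A₀ = A × 2^n = 24.7 × 2^5.6985 = 24.7 × 51.931 ≈ 1282.7 pmol.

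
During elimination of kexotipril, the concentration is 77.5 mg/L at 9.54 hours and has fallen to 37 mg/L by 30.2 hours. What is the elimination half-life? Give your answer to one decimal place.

19.4 hours

Over Δt = 30.2 − 9.54 = 20.66 hours, the level fell by a factor of 77.5/37 ≈ 2.0946.
n = log₂(2.0946) ≈ 1.0667 half-lives, so t½ = 20.66/1.0667 ≈ 19.369 hours.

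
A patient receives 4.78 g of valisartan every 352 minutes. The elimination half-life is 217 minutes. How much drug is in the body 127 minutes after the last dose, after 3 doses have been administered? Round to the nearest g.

The 3 doses were given 831, 479, 127 minutes ago.
Total = 4.78·(1/2)^(831/217) + 4.78·(1/2)^(479/217) + 4.78·(1/2)^(127/217)
      = 0.33623 + 1.035 + 3.186 ≈ 4.5573 g.

5 g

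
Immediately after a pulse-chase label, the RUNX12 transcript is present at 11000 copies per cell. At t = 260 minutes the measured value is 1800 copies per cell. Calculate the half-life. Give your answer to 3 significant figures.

A/A₀ = 1800/11000 ≈ 0.16364.
n = log₂(6.1111) ≈ 2.6114 half-lives elapsed in 260 minutes.
t½ = 260/2.6114 ≈ 99.562 minutes.

99.6 minutes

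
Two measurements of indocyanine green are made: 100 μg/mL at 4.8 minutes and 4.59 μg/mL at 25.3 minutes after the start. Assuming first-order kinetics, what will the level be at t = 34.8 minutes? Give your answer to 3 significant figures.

Over Δt = 25.3 − 4.8 = 20.5 minutes, the level fell by a factor of 100/4.59 ≈ 21.786.
n = log₂(21.786) ≈ 4.4454 half-lives, so t½ = 20.5/4.4454 ≈ 4.6115 minutes.
From t = 25.3 to t = 34.8: 4.59 × (1/2)^((34.8−25.3)/4.6115) ≈ 1.1007 μg/mL.

1.10 μg/mL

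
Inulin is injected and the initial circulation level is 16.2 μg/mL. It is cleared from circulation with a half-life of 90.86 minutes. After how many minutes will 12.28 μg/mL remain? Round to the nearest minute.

36 minutes

Fraction remaining = 12.28/16.2 ≈ 0.75802.
n = log₂(16.2/12.28) = ln(1.3192)/ln 2 ≈ 0.39968 half-lives.
t = n × t½ = 0.39968 × 90.86 ≈ 36.315 minutes.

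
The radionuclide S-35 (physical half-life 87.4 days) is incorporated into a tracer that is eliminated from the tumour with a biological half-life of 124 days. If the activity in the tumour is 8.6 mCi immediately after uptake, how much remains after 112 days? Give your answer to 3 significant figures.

1/t_eff = 1/t_phys + 1/t_biol = 1/87.4 + 1/124 = 0.019506 per day.
t_eff = 87.4 × 124 / (87.4 + 124) ≈ 51.266 days.
Remaining = 8.6 × (1/2)^(112/51.266) = 8.6 × (1/2)^2.1847 ≈ 1.8917 mCi.

1.89 mCi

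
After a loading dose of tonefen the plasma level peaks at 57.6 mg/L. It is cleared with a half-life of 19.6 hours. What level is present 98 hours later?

1.8 mg/L

Elapsed time is 5 half-lives (98/19.6).
Each half-life halves the amount: 57.6 × (1/2)^5 = 57.6/32 = 1.8 mg/L.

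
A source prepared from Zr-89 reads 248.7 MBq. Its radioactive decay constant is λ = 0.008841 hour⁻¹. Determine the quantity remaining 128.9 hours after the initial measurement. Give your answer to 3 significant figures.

t½ = ln 2 / λ = 0.69315 / 0.008841 ≈ 78.401 hours.
Number of half-lives: n = 128.9/78.401 ≈ 1.6441.
Remaining = 248.7 × (1/2)^1.6441 = 248.7 × 0.31995 ≈ 79.57 MBq.

79.6 MBq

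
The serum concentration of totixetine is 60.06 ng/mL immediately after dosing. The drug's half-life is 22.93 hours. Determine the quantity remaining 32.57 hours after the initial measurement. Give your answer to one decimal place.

22.4 ng/mL

Number of half-lives: n = 32.57/22.93 ≈ 1.4204.
Remaining = 60.06 × (1/2)^1.4204 = 60.06 × 0.37361 ≈ 22.439 ng/mL.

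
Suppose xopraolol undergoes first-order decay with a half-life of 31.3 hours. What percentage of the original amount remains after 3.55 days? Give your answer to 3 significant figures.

15.2%

3.55 days = 85.2 hours.
n = 85.2/31.3 ≈ 2.722 half-lives.
Fraction remaining = (1/2)^2.722 ≈ 0.15156, i.e. 15.156%.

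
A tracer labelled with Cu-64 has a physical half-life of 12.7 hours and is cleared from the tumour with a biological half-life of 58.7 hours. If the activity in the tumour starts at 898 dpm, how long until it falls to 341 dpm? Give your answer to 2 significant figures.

1/t_eff = 1/t_phys + 1/t_biol = 1/12.7 + 1/58.7 = 0.095776 per hour.
t_eff = 12.7 × 58.7 / (12.7 + 58.7) ≈ 10.441 hours.
n = log₂(898/341) ≈ 1.3969; t = 1.3969 × 10.441 ≈ 14.586 hours.

15 hours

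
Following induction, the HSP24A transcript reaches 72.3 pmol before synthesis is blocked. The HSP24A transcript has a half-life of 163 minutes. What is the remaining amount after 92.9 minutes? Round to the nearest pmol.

49 pmol

Number of half-lives: n = 92.9/163 ≈ 0.56994.
Remaining = 72.3 × (1/2)^0.56994 = 72.3 × 0.67365 ≈ 48.705 pmol.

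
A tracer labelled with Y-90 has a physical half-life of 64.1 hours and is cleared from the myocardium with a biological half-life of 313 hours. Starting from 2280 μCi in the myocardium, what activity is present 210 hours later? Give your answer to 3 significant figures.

148 μCi

1/t_eff = 1/t_phys + 1/t_biol = 1/64.1 + 1/313 = 0.018796 per hour.
t_eff = 64.1 × 313 / (64.1 + 313) ≈ 53.204 hours.
Remaining = 2280 × (1/2)^(210/53.204) = 2280 × (1/2)^3.9471 ≈ 147.83 μCi.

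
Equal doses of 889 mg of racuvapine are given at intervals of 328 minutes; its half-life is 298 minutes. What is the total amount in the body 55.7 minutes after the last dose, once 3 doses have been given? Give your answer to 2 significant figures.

The 3 doses were given 711.7, 383.7, 55.7 minutes ago.
Total = 889·(1/2)^(711.7/298) + 889·(1/2)^(383.7/298) + 889·(1/2)^(55.7/298)
      = 169.81 + 364.17 + 780.97 ≈ 1314.9 mg.

1300 mg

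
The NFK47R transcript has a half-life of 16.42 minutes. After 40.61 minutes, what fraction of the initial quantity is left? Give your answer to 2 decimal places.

n = 40.61/16.42 ≈ 2.4732 half-lives.
Fraction remaining = (1/2)^2.4732 ≈ 0.18009.

0.18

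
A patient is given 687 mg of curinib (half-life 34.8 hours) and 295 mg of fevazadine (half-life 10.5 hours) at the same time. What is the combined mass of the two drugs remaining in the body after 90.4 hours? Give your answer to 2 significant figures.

curinib: 687 × (1/2)^(90.4/34.8) = 687 × (1/2)^2.5977 ≈ 113.49 mg.
fevazadine: 295 × (1/2)^(90.4/10.5) = 295 × (1/2)^8.6095 ≈ 0.75526 mg.
Total = 113.49 + 0.75526 ≈ 114.25 mg.

110 mg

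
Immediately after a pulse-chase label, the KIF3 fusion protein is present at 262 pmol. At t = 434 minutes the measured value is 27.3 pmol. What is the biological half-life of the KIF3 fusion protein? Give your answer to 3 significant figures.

133 minutes

A/A₀ = 27.3/262 ≈ 0.1042.
n = log₂(9.5971) ≈ 3.2626 half-lives elapsed in 434 minutes.
t½ = 434/3.2626 ≈ 133.02 minutes.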